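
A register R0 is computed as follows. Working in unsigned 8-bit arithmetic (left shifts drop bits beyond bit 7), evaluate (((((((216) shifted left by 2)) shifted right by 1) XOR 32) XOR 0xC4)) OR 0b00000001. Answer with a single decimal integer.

216 = 11011000
→ shifted left by 2 (mod 2^8) → 01100000 = 96
→ shifted right by 1 → 00110000 = 48
32 = 00100000
→ XOR → 00010000 = 16
0xC4 = 11000100
→ XOR → 11010100 = 212
0b00000001 = 00000001
→ OR → 11010101 = 213

213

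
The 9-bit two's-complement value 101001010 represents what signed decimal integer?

pattern = 101001010 (MSB is 1 ⇒ negative)
Invert: 010110101, add 1 → 010110110 = 182, so the value is -182.
(Equivalently: 330 - 2^9 = 330 - 512 = -182.)

-182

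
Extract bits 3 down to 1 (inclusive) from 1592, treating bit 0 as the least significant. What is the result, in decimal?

4

v = 11000111000
Shift right by 1: 1100011100
Mask low 3 bits: 100 = 4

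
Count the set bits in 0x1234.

0x1234 = 1001000110100
Count the 1s: 1 + 1 + 1 + 1 + 1 = 5

5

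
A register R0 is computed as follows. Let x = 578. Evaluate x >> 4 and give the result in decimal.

36

578 = 1001000010
shift right by 4 → 0000100100 = 36
(equivalently, floor(578 / 16))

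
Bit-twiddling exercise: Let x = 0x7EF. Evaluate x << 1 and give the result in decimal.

0x7EF = 011111101111
shift left by 1 → 111111011110 = 4062
(equivalently, 2031 × 2^1 = 2031 × 2)

4062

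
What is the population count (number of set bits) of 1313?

4

1313 = 10100100001
Count the 1s: 1 + 1 + 1 + 1 = 4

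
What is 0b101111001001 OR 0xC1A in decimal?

4059

a = 101111001001
0xC1A = 110000011010
 OR → 111111011011 = 4059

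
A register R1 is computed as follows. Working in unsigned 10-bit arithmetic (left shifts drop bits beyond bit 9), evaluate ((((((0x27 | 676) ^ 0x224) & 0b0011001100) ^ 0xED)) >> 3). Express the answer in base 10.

0x27 = 0000100111
676 = 1010100100
→ | → 1010100111 = 679
0x224 = 1000100100
→ ^ → 0010000011 = 131
0b0011001100 = 0011001100
→ & → 0010000000 = 128
0xED = 0011101101
→ ^ → 0001101101 = 109
→ >> 3 → 0000001101 = 13

13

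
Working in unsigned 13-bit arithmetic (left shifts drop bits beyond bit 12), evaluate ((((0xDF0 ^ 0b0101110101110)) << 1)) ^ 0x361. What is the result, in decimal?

4061

0xDF0 = 0110111110000
0b0101110101110 = 0101110101110
→ ^ → 0011001011110 = 1630
→ << 1 (mod 2^13) → 0110010111100 = 3260
0x361 = 0001101100001
→ ^ → 0111111011101 = 4061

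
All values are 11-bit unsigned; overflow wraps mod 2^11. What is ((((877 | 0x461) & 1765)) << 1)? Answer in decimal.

1226

877 = 01101101101
0x461 = 10001100001
→ | → 11101101101 = 1901
1765 = 11011100101
→ & → 11001100101 = 1637
→ << 1 (mod 2^11) → 10011001010 = 1226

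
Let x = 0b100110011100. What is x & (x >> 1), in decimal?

140

x = 100110011100 = 2460
x>>1 = 010011001110
AND  = 000010001100 = 140
(x & (x >> 1) has a 1 wherever x has two consecutive 1 bits.)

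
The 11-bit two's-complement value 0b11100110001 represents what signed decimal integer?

-207

pattern = 11100110001 (MSB is 1 ⇒ negative)
Invert: 00011001110, add 1 → 00011001111 = 207, so the value is -207.
(Equivalently: 1841 - 2^11 = 1841 - 2048 = -207.)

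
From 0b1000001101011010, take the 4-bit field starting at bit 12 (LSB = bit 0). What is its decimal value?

v = 1000001101011010
Shift right by 12: 1000
Mask low 4 bits: 1000 = 8

8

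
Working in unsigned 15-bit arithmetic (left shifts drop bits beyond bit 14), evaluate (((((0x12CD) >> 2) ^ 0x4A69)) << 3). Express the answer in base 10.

0x12CD = 001001011001101
→ >> 2 → 000010010110011 = 1203
0x4A69 = 100101001101001
→ ^ → 100111011011010 = 20186
→ << 3 (mod 2^15) → 111011011010000 = 30416

30416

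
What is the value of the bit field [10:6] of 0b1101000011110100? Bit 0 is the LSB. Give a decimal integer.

v = 1101000011110100
Shift right by 6: 1101000011
Mask low 5 bits: 00011 = 3

3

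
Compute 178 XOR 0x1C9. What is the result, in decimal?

178 = 010110010
0x1C9 = 111001001
XOR → 101111011 = 379

379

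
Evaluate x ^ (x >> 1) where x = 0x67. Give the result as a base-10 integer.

x = 1100111 = 103
x>>1 = 0110011
XOR  = 1010100 = 84
(x ^ (x >> 1) gives the standard binary-reflected Gray code of x.)

84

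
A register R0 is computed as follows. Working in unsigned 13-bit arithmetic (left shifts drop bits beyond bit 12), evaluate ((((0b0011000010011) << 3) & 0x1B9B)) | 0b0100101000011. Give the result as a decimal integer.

6619

0b0011000010011 = 0011000010011
→ << 3 (mod 2^13) → 1000010011000 = 4248
0x1B9B = 1101110011011
→ & → 1000010011000 = 4248
0b0100101000011 = 0100101000011
→ | → 1100111011011 = 6619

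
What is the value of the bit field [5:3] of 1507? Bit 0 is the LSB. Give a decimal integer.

4

v = 10111100011
Shift right by 3: 10111100
Mask low 3 bits: 100 = 4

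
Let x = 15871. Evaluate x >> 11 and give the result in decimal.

7

15871 = 11110111111111
shift right by 11 → 00000000000111 = 7
(equivalently, floor(15871 / 2048))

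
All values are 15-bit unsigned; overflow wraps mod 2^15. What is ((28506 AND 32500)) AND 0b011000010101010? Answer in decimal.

8192

28506 = 110111101011010
32500 = 111111011110100
→ AND → 110111001010000 = 28240
0b011000010101010 = 011000010101010
→ AND → 010000000000000 = 8192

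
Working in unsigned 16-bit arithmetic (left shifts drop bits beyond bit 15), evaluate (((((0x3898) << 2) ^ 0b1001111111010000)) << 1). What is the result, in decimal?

64352

0x3898 = 0011100010011000
→ << 2 (mod 2^16) → 1110001001100000 = 57952
0b1001111111010000 = 1001111111010000
→ ^ → 0111110110110000 = 32176
→ << 1 (mod 2^16) → 1111101101100000 = 64352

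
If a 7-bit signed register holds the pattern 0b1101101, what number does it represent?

-19

pattern = 1101101 (MSB is 1 ⇒ negative)
Invert: 0010010, add 1 → 0010011 = 19, so the value is -19.
(Equivalently: 109 - 2^7 = 109 - 128 = -19.)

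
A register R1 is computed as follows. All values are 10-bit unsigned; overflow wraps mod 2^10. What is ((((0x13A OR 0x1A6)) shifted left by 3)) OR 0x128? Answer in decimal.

0x13A = 0100111010
0x1A6 = 0110100110
→ OR → 0110111110 = 446
→ shifted left by 3 (mod 2^10) → 0111110000 = 496
0x128 = 0100101000
→ OR → 0111111000 = 504

504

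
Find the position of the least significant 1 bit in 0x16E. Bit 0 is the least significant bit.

1

0x16E = 101101110
Trailing zeros: 1, so the lowest set bit is bit 1 (value 2).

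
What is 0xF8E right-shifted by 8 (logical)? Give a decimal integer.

0xF8E = 111110001110
shift right by 8 → 000000001111 = 15
(equivalently, floor(3982 / 256))

15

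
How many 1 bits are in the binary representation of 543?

6

543 = 1000011111
Count the 1s: 1 + 1 + 1 + 1 + 1 + 1 = 6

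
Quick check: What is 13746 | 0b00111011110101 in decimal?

13746 = 11010110110010
b = 00111011110101
 OR → 11111111110111 = 16375

16375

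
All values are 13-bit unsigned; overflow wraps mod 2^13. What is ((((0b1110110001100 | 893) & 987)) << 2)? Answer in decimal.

0b1110110001100 = 1110110001100
893 = 0001101111101
→ | → 1111111111101 = 8189
987 = 0001111011011
→ & → 0001111011001 = 985
→ << 2 (mod 2^13) → 0111101100100 = 3940

3940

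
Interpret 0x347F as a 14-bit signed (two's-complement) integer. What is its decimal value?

pattern = 11010001111111 (MSB is 1 ⇒ negative)
Invert: 00101110000000, add 1 → 00101110000001 = 2945, so the value is -2945.
(Equivalently: 13439 - 2^14 = 13439 - 16384 = -2945.)

-2945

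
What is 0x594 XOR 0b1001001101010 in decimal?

6142

0x594 = 0010110010100
b = 1001001101010
XOR → 1011111111110 = 6142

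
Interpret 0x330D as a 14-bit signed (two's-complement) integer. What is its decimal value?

pattern = 11001100001101 (MSB is 1 ⇒ negative)
Invert: 00110011110010, add 1 → 00110011110011 = 3315, so the value is -3315.
(Equivalently: 13069 - 2^14 = 13069 - 16384 = -3315.)

-3315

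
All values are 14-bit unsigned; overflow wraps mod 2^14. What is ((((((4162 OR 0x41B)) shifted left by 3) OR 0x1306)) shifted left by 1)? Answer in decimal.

10172

4162 = 01000001000010
0x41B = 00010000011011
→ OR → 01010001011011 = 5211
→ shifted left by 3 (mod 2^14) → 10001011011000 = 8920
0x1306 = 01001100000110
→ OR → 11001111011110 = 13278
→ shifted left by 1 (mod 2^14) → 10011110111100 = 10172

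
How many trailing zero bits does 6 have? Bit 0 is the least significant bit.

1

6 = 110
Trailing zeros: 1, so the lowest set bit is bit 1 (value 2).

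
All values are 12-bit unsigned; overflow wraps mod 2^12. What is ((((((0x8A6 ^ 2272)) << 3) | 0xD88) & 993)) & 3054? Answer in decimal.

0x8A6 = 100010100110
2272 = 100011100000
→ ^ → 000001000110 = 70
→ << 3 (mod 2^12) → 001000110000 = 560
0xD88 = 110110001000
→ | → 111110111000 = 4024
993 = 001111100001
→ & → 001110100000 = 928
3054 = 101111101110
→ & → 001110100000 = 928

928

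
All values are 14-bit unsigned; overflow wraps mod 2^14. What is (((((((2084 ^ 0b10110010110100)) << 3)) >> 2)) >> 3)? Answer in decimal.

292

2084 = 00100000100100
0b10110010110100 = 10110010110100
→ ^ → 10010010010000 = 9360
→ << 3 (mod 2^14) → 10010010000000 = 9344
→ >> 2 → 00100100100000 = 2336
→ >> 3 → 00000100100100 = 292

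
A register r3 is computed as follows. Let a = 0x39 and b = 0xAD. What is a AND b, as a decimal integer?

41

0x39 = 00111001
0xAD = 10101101
AND → 00101001 = 41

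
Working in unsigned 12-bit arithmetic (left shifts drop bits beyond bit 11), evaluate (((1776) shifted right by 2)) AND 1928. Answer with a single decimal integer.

1776 = 011011110000
→ shifted right by 2 → 000110111100 = 444
1928 = 011110001000
→ AND → 000110001000 = 392

392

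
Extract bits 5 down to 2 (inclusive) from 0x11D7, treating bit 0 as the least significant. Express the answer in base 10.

5

v = 1000111010111
Shift right by 2: 10001110101
Mask low 4 bits: 0101 = 5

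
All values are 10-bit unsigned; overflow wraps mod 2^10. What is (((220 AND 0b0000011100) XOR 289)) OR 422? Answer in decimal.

220 = 0011011100
0b0000011100 = 0000011100
→ AND → 0000011100 = 28
289 = 0100100001
→ XOR → 0100111101 = 317
422 = 0110100110
→ OR → 0110111111 = 447

447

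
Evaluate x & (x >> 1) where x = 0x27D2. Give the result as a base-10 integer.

960

x = 10011111010010 = 10194
x>>1 = 01001111101001
AND  = 00001111000000 = 960
(x & (x >> 1) has a 1 wherever x has two consecutive 1 bits.)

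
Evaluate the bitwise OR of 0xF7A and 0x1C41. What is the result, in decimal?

8059

0xF7A = 0111101111010
0x1C41 = 1110001000001
 OR → 1111101111011 = 8059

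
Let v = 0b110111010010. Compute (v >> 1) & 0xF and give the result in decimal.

v = 110111010010
Shift right by 1: 11011101001
Mask low 4 bits: 1001 = 9

9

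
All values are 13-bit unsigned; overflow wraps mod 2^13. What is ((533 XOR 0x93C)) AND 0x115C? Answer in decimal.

264

533 = 0001000010101
0x93C = 0100100111100
→ XOR → 0101100101001 = 2857
0x115C = 1000101011100
→ AND → 0000100001000 = 264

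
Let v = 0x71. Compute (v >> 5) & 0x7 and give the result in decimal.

3

v = 01110001
Shift right by 5: 011
Mask low 3 bits: 011 = 3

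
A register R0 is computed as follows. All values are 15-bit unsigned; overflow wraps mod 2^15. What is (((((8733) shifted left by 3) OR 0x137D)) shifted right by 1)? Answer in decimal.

8733 = 010001000011101
→ shifted left by 3 (mod 2^15) → 001000011101000 = 4328
0x137D = 001001101111101
→ OR → 001001111111101 = 5117
→ shifted right by 1 → 000100111111110 = 2558

2558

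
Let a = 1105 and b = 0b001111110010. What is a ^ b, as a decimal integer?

1105 = 10001010001
b = 01111110010
XOR → 11110100011 = 1955

1955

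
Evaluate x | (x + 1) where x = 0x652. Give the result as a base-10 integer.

x = 11001010010 = 1618
x + 1 = 11001010011
OR    = 11001010011 = 1619
(x | (x + 1) sets the lowest cleared bit.)

1619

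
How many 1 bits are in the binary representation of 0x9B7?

0x9B7 = 100110110111
Count the 1s: 1 + 1 + 1 + 1 + 1 + 1 + 1 + 1 = 8

8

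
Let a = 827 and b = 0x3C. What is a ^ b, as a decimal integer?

827 = 1100111011
0x3C = 0000111100
XOR → 1100000111 = 775

775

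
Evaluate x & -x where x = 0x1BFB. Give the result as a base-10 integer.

1

x = 1101111111011 = 7163
-x (two's complement) = …0010000000101
AND   = 0000000000001 = 1
(x & -x isolates the lowest set bit of x.)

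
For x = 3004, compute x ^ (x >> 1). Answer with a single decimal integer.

x = 101110111100 = 3004
x>>1 = 010111011110
XOR  = 111001100010 = 3682
(x ^ (x >> 1) gives the standard binary-reflected Gray code of x.)

3682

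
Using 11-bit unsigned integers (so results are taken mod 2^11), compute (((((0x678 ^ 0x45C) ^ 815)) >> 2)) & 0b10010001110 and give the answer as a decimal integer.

0x678 = 11001111000
0x45C = 10001011100
→ ^ → 01000100100 = 548
815 = 01100101111
→ ^ → 00100001011 = 267
→ >> 2 → 00001000010 = 66
0b10010001110 = 10010001110
→ & → 00000000010 = 2

2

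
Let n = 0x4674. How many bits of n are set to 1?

7

0x4674 = 100011001110100
Count the 1s: 1 + 1 + 1 + 1 + 1 + 1 + 1 = 7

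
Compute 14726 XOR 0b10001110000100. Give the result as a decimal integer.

14726 = 11100110000110
b = 10001110000100
XOR → 01101000000010 = 6658

6658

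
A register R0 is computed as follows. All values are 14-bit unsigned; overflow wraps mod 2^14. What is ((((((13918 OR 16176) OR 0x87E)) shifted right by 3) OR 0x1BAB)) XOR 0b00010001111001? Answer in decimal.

13918 = 11011001011110
16176 = 11111100110000
→ OR → 11111101111110 = 16254
0x87E = 00100001111110
→ OR → 11111101111110 = 16254
→ shifted right by 3 → 00011111101111 = 2031
0x1BAB = 01101110101011
→ OR → 01111111101111 = 8175
0b00010001111001 = 00010001111001
→ XOR → 01101110010110 = 7062

7062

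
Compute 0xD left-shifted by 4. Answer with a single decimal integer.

0xD = 00001101
shift left by 4 → 11010000 = 208
(equivalently, 13 × 2^4 = 13 × 16)

208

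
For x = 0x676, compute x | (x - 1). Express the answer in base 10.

1655

x = 11001110110 = 1654
x - 1 = 11001110101
OR    = 11001110111 = 1655
(x | (x - 1) sets all bits below the lowest set bit.)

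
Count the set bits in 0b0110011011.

6

n = 110011011
Count the 1s: 1 + 1 + 1 + 1 + 1 + 1 = 6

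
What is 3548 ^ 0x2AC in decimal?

3548 = 110111011100
0x2AC = 001010101100
XOR → 111101110000 = 3952

3952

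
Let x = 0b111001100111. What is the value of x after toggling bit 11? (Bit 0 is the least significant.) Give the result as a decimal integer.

1639

x = 111001100111
bit 11 is currently 1; toggle it via x ^ (1 << 11) = x ^ 2048
→ 011001100111 = 1639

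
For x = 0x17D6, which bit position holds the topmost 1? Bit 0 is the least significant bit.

12

0x17D6 = 1011111010110
The topmost 1 is at position 12 (since 2^12 = 4096 ≤ 6102 < 8192).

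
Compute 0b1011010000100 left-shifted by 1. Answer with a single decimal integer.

x = 01011010000100
shift left by 1 → 10110100001000 = 11528
(equivalently, 5764 × 2^1 = 5764 × 2)

11528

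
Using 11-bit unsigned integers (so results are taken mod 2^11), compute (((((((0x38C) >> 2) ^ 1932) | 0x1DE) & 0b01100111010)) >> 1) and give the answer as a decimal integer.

413

0x38C = 01110001100
→ >> 2 → 00011100011 = 227
1932 = 11110001100
→ ^ → 11101101111 = 1903
0x1DE = 00111011110
→ | → 11111111111 = 2047
0b01100111010 = 01100111010
→ & → 01100111010 = 826
→ >> 1 → 00110011101 = 413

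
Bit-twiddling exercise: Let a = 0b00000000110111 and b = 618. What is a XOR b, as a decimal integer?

a = 0000110111
618 = 1001101010
XOR → 1001011101 = 605

605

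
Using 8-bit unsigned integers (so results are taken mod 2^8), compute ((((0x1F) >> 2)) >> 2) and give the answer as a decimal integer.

1

0x1F = 00011111
→ >> 2 → 00000111 = 7
→ >> 2 → 00000001 = 1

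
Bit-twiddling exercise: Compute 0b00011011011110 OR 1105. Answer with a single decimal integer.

a = 11011011110
1105 = 10001010001
 OR → 11011011111 = 1759

1759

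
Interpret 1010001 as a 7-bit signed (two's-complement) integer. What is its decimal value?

-47

pattern = 1010001 (MSB is 1 ⇒ negative)
Invert: 0101110, add 1 → 0101111 = 47, so the value is -47.
(Equivalently: 81 - 2^7 = 81 - 128 = -47.)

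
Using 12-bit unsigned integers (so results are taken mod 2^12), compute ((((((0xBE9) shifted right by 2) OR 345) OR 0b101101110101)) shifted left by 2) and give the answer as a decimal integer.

4092

0xBE9 = 101111101001
→ shifted right by 2 → 001011111010 = 762
345 = 000101011001
→ OR → 001111111011 = 1019
0b101101110101 = 101101110101
→ OR → 101111111111 = 3071
→ shifted left by 2 (mod 2^12) → 111111111100 = 4092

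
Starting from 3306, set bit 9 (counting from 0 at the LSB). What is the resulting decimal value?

x = 110011101010
bit 9 is currently 0; set it via x | (1 << 9) = x | 512
→ 111011101010 = 3818

3818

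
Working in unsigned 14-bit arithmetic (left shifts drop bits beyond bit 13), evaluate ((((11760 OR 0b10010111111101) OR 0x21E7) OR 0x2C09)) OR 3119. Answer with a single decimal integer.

11775

11760 = 10110111110000
0b10010111111101 = 10010111111101
→ OR → 10110111111101 = 11773
0x21E7 = 10000111100111
→ OR → 10110111111111 = 11775
0x2C09 = 10110000001001
→ OR → 10110111111111 = 11775
3119 = 00110000101111
→ OR → 10110111111111 = 11775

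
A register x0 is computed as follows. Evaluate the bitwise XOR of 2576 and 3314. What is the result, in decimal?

2576 = 101000010000
3314 = 110011110010
XOR → 011011100010 = 1762

1762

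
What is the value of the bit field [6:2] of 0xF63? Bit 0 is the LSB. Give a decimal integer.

v = 111101100011
Shift right by 2: 1111011000
Mask low 5 bits: 11000 = 24

24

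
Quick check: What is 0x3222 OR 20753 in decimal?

29491

0x3222 = 011001000100010
20753 = 101000100010001
 OR → 111001100110011 = 29491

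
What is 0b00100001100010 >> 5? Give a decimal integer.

67

x = 100001100010
shift right by 5 → 000001000011 = 67
(equivalently, floor(2146 / 32))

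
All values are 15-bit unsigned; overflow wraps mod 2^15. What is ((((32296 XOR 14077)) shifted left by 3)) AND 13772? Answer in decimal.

32296 = 111111000101000
14077 = 011011011111101
→ XOR → 100100011010101 = 18645
→ shifted left by 3 (mod 2^15) → 100011010101000 = 18088
13772 = 011010111001100
→ AND → 000010010001000 = 1160

1160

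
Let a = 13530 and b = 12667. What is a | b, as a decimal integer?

13819

13530 = 11010011011010
12667 = 11000101111011
 OR → 11010111111011 = 13819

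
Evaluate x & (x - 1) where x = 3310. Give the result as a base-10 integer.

x = 110011101110 = 3310
x - 1 = 110011101101
AND   = 110011101100 = 3308
(x & (x - 1) clears the lowest set bit of x.)

3308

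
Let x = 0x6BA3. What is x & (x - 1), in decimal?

x = 110101110100011 = 27555
x - 1 = 110101110100010
AND   = 110101110100010 = 27554
(x & (x - 1) clears the lowest set bit of x.)

27554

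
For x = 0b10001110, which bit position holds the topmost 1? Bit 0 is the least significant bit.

0b10001110 = 10001110
The topmost 1 is at position 7 (since 2^7 = 128 ≤ 142 < 256).

7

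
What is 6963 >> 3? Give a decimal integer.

6963 = 1101100110011
shift right by 3 → 0001101100110 = 870
(equivalently, floor(6963 / 8))

870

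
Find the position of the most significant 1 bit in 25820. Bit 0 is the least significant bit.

25820 = 110010011011100
The topmost 1 is at position 14 (since 2^14 = 16384 ≤ 25820 < 32768).

14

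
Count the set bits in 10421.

10421 = 10100010110101
Count the 1s: 1 + 1 + 1 + 1 + 1 + 1 + 1 = 7

7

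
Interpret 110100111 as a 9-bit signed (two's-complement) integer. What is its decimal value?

pattern = 110100111 (MSB is 1 ⇒ negative)
Invert: 001011000, add 1 → 001011001 = 89, so the value is -89.
(Equivalently: 423 - 2^9 = 423 - 512 = -89.)

-89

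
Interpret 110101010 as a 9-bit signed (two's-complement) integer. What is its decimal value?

-86

pattern = 110101010 (MSB is 1 ⇒ negative)
Invert: 001010101, add 1 → 001010110 = 86, so the value is -86.
(Equivalently: 426 - 2^9 = 426 - 512 = -86.)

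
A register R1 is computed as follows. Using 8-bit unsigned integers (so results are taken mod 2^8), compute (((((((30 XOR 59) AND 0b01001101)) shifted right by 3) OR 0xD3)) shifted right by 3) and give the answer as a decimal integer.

26

30 = 00011110
59 = 00111011
→ XOR → 00100101 = 37
0b01001101 = 01001101
→ AND → 00000101 = 5
→ shifted right by 3 → 00000000 = 0
0xD3 = 11010011
→ OR → 11010011 = 211
→ shifted right by 3 → 00011010 = 26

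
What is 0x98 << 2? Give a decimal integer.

608

0x98 = 0010011000
shift left by 2 → 1001100000 = 608
(equivalently, 152 × 2^2 = 152 × 4)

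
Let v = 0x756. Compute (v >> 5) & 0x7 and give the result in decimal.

v = 011101010110
Shift right by 5: 0111010
Mask low 3 bits: 010 = 2

2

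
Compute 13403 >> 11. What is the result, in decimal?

13403 = 11010001011011
shift right by 11 → 00000000000110 = 6
(equivalently, floor(13403 / 2048))

6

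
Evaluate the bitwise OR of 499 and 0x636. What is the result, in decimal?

2039

499 = 00111110011
0x636 = 11000110110
 OR → 11111110111 = 2039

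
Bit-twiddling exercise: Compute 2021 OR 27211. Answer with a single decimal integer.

28655

2021 = 000011111100101
27211 = 110101001001011
 OR → 110111111101111 = 28655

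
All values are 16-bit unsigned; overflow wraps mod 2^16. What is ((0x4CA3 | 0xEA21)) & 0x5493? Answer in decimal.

17539

0x4CA3 = 0100110010100011
0xEA21 = 1110101000100001
→ | → 1110111010100011 = 61091
0x5493 = 0101010010010011
→ & → 0100010010000011 = 17539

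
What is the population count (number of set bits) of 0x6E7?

8

0x6E7 = 11011100111
Count the 1s: 1 + 1 + 1 + 1 + 1 + 1 + 1 + 1 = 8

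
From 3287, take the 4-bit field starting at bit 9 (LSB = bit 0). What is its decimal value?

6

v = 00110011010111
Shift right by 9: 00110
Mask low 4 bits: 0110 = 6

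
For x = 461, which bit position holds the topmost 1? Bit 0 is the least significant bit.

461 = 111001101
The topmost 1 is at position 8 (since 2^8 = 256 ≤ 461 < 512).

8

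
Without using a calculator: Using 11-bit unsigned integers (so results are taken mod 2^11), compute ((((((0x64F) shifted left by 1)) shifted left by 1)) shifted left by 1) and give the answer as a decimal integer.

632

0x64F = 11001001111
→ shifted left by 1 (mod 2^11) → 10010011110 = 1182
→ shifted left by 1 (mod 2^11) → 00100111100 = 316
→ shifted left by 1 (mod 2^11) → 01001111000 = 632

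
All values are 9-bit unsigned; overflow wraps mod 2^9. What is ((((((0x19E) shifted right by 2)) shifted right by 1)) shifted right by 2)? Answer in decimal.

12

0x19E = 110011110
→ shifted right by 2 → 001100111 = 103
→ shifted right by 1 → 000110011 = 51
→ shifted right by 2 → 000001100 = 12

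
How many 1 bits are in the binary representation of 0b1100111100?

6

n = 1100111100
Count the 1s: 1 + 1 + 1 + 1 + 1 + 1 = 6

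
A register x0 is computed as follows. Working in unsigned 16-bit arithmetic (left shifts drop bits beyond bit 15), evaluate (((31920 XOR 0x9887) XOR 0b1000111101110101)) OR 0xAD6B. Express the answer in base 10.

61291

31920 = 0111110010110000
0x9887 = 1001100010000111
→ XOR → 1110010000110111 = 58423
0b1000111101110101 = 1000111101110101
→ XOR → 0110101101000010 = 27458
0xAD6B = 1010110101101011
→ OR → 1110111101101011 = 61291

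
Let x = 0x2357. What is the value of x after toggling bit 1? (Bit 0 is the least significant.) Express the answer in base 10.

x = 10001101010111
bit 1 is currently 1; toggle it via x ^ (1 << 1) = x ^ 2
→ 10001101010101 = 9045

9045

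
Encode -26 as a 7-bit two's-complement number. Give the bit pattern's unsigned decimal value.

102

26 in 7 bits: 0011010
Invert: 1100101
Add 1:  1100110 = 102
(Check: 2^7 - 26 = 128 - 26 = 102.)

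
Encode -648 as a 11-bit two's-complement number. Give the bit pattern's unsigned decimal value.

648 in 11 bits: 01010001000
Invert: 10101110111
Add 1:  10101111000 = 1400
(Check: 2^11 - 648 = 2048 - 648 = 1400.)

1400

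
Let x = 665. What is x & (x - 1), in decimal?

x = 1010011001 = 665
x - 1 = 1010011000
AND   = 1010011000 = 664
(x & (x - 1) clears the lowest set bit of x.)

664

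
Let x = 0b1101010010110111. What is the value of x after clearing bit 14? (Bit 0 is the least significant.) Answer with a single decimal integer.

38071

x = 1101010010110111
bit 14 is currently 1; clear it via x & ~(1 << 14) = x & ~16384
→ 1001010010110111 = 38071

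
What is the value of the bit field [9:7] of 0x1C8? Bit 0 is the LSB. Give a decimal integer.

v = 0111001000
Shift right by 7: 011
Mask low 3 bits: 011 = 3

3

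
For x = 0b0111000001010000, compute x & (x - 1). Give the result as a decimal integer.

28736

x = 111000001010000 = 28752
x - 1 = 111000001001111
AND   = 111000001000000 = 28736
(x & (x - 1) clears the lowest set bit of x.)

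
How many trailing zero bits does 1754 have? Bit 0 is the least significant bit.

1754 = 11011011010
Trailing zeros: 1, so the lowest set bit is bit 1 (value 2).

1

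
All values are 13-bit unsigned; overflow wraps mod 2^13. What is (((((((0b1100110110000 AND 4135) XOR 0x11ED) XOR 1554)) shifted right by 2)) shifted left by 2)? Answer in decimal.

0b1100110110000 = 1100110110000
4135 = 1000000100111
→ AND → 1000000100000 = 4128
0x11ED = 1000111101101
→ XOR → 0000111001101 = 461
1554 = 0011000010010
→ XOR → 0011111011111 = 2015
→ shifted right by 2 → 0000111110111 = 503
→ shifted left by 2 (mod 2^13) → 0011111011100 = 2012

2012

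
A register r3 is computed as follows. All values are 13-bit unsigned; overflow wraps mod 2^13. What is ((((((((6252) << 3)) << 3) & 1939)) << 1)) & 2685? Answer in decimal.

512

6252 = 1100001101100
→ << 3 (mod 2^13) → 0001101100000 = 864
→ << 3 (mod 2^13) → 1101100000000 = 6912
1939 = 0011110010011
→ & → 0001100000000 = 768
→ << 1 (mod 2^13) → 0011000000000 = 1536
2685 = 0101001111101
→ & → 0001000000000 = 512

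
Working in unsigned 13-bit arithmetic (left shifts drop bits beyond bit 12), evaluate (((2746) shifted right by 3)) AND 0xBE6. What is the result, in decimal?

2746 = 0101010111010
→ shifted right by 3 → 0000101010111 = 343
0xBE6 = 0101111100110
→ AND → 0000101000110 = 326

326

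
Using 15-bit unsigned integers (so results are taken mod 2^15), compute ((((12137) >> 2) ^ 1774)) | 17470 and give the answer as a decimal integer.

19774

12137 = 010111101101001
→ >> 2 → 000101111011010 = 3034
1774 = 000011011101110
→ ^ → 000110100110100 = 3380
17470 = 100010000111110
→ | → 100110100111110 = 19774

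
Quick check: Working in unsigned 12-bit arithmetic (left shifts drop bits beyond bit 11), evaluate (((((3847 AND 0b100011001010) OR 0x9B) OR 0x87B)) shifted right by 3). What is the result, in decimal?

287

3847 = 111100000111
0b100011001010 = 100011001010
→ AND → 100000000010 = 2050
0x9B = 000010011011
→ OR → 100010011011 = 2203
0x87B = 100001111011
→ OR → 100011111011 = 2299
→ shifted right by 3 → 000100011111 = 287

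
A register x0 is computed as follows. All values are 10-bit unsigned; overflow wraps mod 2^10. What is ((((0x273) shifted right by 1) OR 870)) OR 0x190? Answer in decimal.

1023

0x273 = 1001110011
→ shifted right by 1 → 0100111001 = 313
870 = 1101100110
→ OR → 1101111111 = 895
0x190 = 0110010000
→ OR → 1111111111 = 1023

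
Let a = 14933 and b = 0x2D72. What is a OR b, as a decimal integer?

14933 = 11101001010101
0x2D72 = 10110101110010
 OR → 11111101110111 = 16247

16247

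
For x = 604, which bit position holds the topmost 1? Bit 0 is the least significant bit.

9

604 = 1001011100
The topmost 1 is at position 9 (since 2^9 = 512 ≤ 604 < 1024).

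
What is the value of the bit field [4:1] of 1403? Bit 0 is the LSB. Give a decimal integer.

v = 010101111011
Shift right by 1: 01010111101
Mask low 4 bits: 1101 = 13

13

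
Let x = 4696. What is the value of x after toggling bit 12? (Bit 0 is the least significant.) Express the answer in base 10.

600

x = 1001001011000
bit 12 is currently 1; toggle it via x ^ (1 << 12) = x ^ 4096
→ 0001001011000 = 600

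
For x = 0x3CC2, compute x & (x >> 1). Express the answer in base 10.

x = 11110011000010 = 15554
x>>1 = 01111001100001
AND  = 01110001000000 = 7232
(x & (x >> 1) has a 1 wherever x has two consecutive 1 bits.)

7232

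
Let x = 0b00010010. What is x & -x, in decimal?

x = 10010 = 18
-x (two's complement) = …01110
AND   = 00010 = 2
(x & -x isolates the lowest set bit of x.)

2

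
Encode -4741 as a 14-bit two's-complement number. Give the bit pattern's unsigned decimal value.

11643

4741 in 14 bits: 01001010000101
Invert: 10110101111010
Add 1:  10110101111011 = 11643
(Check: 2^14 - 4741 = 16384 - 4741 = 11643.)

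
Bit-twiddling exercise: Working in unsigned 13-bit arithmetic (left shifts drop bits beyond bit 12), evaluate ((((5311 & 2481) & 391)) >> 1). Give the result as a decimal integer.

5311 = 1010010111111
2481 = 0100110110001
→ & → 0000010110001 = 177
391 = 0000110000111
→ & → 0000010000001 = 129
→ >> 1 → 0000001000000 = 64

64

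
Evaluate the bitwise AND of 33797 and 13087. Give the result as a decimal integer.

33797 = 1000010000000101
13087 = 0011001100011111
AND → 0000000000000101 = 5

5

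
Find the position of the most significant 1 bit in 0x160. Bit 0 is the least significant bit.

8

0x160 = 101100000
The topmost 1 is at position 8 (since 2^8 = 256 ≤ 352 < 512).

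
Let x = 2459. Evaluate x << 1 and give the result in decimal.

2459 = 0100110011011
shift left by 1 → 1001100110110 = 4918
(equivalently, 2459 × 2^1 = 2459 × 2)

4918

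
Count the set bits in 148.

3

148 = 10010100
Count the 1s: 1 + 1 + 1 = 3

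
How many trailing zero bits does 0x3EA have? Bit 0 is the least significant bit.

0x3EA = 1111101010
Trailing zeros: 1, so the lowest set bit is bit 1 (value 2).

1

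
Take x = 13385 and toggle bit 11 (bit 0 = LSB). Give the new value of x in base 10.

15433

x = 11010001001001
bit 11 is currently 0; toggle it via x ^ (1 << 11) = x ^ 2048
→ 11110001001001 = 15433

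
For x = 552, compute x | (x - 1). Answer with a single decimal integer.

x = 1000101000 = 552
x - 1 = 1000100111
OR    = 1000101111 = 559
(x | (x - 1) sets all bits below the lowest set bit.)

559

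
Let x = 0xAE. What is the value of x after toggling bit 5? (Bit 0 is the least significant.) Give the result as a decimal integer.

142

x = 010101110
bit 5 is currently 1; toggle it via x ^ (1 << 5) = x ^ 32
→ 010001110 = 142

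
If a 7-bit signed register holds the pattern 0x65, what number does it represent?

pattern = 1100101 (MSB is 1 ⇒ negative)
Invert: 0011010, add 1 → 0011011 = 27, so the value is -27.
(Equivalently: 101 - 2^7 = 101 - 128 = -27.)

-27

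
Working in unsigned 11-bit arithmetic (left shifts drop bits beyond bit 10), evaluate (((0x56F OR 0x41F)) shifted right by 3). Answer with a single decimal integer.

175

0x56F = 10101101111
0x41F = 10000011111
→ OR → 10101111111 = 1407
→ shifted right by 3 → 00010101111 = 175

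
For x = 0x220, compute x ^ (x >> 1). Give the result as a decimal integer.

x = 1000100000 = 544
x>>1 = 0100010000
XOR  = 1100110000 = 816
(x ^ (x >> 1) gives the standard binary-reflected Gray code of x.)

816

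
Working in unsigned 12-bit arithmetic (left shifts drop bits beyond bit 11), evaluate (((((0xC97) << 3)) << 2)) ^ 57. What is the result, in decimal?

0xC97 = 110010010111
→ << 3 (mod 2^12) → 010010111000 = 1208
→ << 2 (mod 2^12) → 001011100000 = 736
57 = 000000111001
→ ^ → 001011011001 = 729

729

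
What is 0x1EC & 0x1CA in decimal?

456

0x1EC = 111101100
0x1CA = 111001010
AND → 111001000 = 456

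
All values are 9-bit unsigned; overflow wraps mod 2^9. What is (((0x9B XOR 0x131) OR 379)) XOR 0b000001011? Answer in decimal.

0x9B = 010011011
0x131 = 100110001
→ XOR → 110101010 = 426
379 = 101111011
→ OR → 111111011 = 507
0b000001011 = 000001011
→ XOR → 111110000 = 496

496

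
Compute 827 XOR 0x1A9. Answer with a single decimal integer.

827 = 1100111011
0x1A9 = 0110101001
XOR → 1010010010 = 658

658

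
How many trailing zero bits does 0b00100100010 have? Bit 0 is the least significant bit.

1

0b00100100010 = 100100010
Trailing zeros: 1, so the lowest set bit is bit 1 (value 2).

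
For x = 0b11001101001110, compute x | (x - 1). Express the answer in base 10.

x = 11001101001110 = 13134
x - 1 = 11001101001101
OR    = 11001101001111 = 13135
(x | (x - 1) sets all bits below the lowest set bit.)

13135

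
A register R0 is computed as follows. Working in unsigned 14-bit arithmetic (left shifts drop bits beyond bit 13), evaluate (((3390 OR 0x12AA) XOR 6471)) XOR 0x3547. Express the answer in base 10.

3390 = 00110100111110
0x12AA = 01001010101010
→ OR → 01111110111110 = 8126
6471 = 01100101000111
→ XOR → 00011011111001 = 1785
0x3547 = 11010101000111
→ XOR → 11001110111110 = 13246

13246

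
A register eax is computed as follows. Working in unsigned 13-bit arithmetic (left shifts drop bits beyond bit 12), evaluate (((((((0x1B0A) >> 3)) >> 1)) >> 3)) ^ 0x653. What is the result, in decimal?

0x1B0A = 1101100001010
→ >> 3 → 0001101100001 = 865
→ >> 1 → 0000110110000 = 432
→ >> 3 → 0000000110110 = 54
0x653 = 0011001010011
→ ^ → 0011001100101 = 1637

1637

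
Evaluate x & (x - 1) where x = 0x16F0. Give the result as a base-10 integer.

x = 1011011110000 = 5872
x - 1 = 1011011101111
AND   = 1011011100000 = 5856
(x & (x - 1) clears the lowest set bit of x.)

5856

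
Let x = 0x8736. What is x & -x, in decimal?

x = 1000011100110110 = 34614
-x (two's complement) = …0111100011001010
AND   = 0000000000000010 = 2
(x & -x isolates the lowest set bit of x.)

2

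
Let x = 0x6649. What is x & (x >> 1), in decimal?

8704

x = 110011001001001 = 26185
x>>1 = 011001100100100
AND  = 010001000000000 = 8704
(x & (x >> 1) has a 1 wherever x has two consecutive 1 bits.)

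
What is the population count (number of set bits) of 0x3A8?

5

0x3A8 = 1110101000
Count the 1s: 1 + 1 + 1 + 1 + 1 = 5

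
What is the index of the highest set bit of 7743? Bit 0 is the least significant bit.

7743 = 1111000111111
The topmost 1 is at position 12 (since 2^12 = 4096 ≤ 7743 < 8192).

12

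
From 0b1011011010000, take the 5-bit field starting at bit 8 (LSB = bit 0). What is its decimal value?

22

v = 1011011010000
Shift right by 8: 10110
Mask low 5 bits: 10110 = 22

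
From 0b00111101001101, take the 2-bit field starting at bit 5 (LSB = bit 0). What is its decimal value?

2

v = 00111101001101
Shift right by 5: 001111010
Mask low 2 bits: 10 = 2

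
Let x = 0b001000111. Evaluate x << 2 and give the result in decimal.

x = 001000111
shift left by 2 → 100011100 = 284
(equivalently, 71 × 2^2 = 71 × 4)

284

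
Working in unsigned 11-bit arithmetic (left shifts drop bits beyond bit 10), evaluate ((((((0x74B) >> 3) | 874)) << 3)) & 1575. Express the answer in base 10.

1536

0x74B = 11101001011
→ >> 3 → 00011101001 = 233
874 = 01101101010
→ | → 01111101011 = 1003
→ << 3 (mod 2^11) → 11101011000 = 1880
1575 = 11000100111
→ & → 11000000000 = 1536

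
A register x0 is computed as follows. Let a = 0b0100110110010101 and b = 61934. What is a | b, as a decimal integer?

a = 0100110110010101
61934 = 1111000111101110
 OR → 1111110111111111 = 65023

65023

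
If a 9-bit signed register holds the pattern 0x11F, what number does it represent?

pattern = 100011111 (MSB is 1 ⇒ negative)
Invert: 011100000, add 1 → 011100001 = 225, so the value is -225.
(Equivalently: 287 - 2^9 = 287 - 512 = -225.)

-225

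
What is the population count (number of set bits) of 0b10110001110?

6

n = 10110001110
Count the 1s: 1 + 1 + 1 + 1 + 1 + 1 = 6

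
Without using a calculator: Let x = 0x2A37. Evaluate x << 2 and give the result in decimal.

0x2A37 = 0010101000110111
shift left by 2 → 1010100011011100 = 43228
(equivalently, 10807 × 2^2 = 10807 × 4)

43228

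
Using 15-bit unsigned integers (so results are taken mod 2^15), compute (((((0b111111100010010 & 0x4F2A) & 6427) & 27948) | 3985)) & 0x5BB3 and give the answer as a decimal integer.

2961

0b111111100010010 = 111111100010010
0x4F2A = 100111100101010
→ & → 100111100000010 = 20226
6427 = 001100100011011
→ & → 000100100000010 = 2306
27948 = 110110100101100
→ & → 000100100000000 = 2304
3985 = 000111110010001
→ | → 000111110010001 = 3985
0x5BB3 = 101101110110011
→ & → 000101110010001 = 2961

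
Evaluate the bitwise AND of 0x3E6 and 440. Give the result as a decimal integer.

0x3E6 = 1111100110
440 = 0110111000
AND → 0110100000 = 416

416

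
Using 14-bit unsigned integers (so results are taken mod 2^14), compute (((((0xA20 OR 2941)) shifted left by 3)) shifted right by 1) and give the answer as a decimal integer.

3572

0xA20 = 00101000100000
2941 = 00101101111101
→ OR → 00101101111101 = 2941
→ shifted left by 3 (mod 2^14) → 01101111101000 = 7144
→ shifted right by 1 → 00110111110100 = 3572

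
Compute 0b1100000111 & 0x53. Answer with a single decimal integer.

3

a = 1100000111
0x53 = 0001010011
AND → 0000000011 = 3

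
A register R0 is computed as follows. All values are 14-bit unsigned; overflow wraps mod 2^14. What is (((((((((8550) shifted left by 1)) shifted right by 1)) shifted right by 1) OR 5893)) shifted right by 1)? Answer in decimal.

3035

8550 = 10000101100110
→ shifted left by 1 (mod 2^14) → 00001011001100 = 716
→ shifted right by 1 → 00000101100110 = 358
→ shifted right by 1 → 00000010110011 = 179
5893 = 01011100000101
→ OR → 01011110110111 = 6071
→ shifted right by 1 → 00101111011011 = 3035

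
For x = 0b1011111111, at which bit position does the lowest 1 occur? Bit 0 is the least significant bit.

0b1011111111 = 1011111111
Trailing zeros: 0, so the lowest set bit is bit 0 (value 1).

0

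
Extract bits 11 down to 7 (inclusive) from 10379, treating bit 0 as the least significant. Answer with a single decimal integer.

v = 10100010001011
Shift right by 7: 1010001
Mask low 5 bits: 10001 = 17

17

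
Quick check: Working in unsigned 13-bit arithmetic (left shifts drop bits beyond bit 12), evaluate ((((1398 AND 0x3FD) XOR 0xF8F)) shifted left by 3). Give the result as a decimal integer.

6104

1398 = 0010101110110
0x3FD = 0001111111101
→ AND → 0000101110100 = 372
0xF8F = 0111110001111
→ XOR → 0111011111011 = 3835
→ shifted left by 3 (mod 2^13) → 1011111011000 = 6104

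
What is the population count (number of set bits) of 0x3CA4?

7

0x3CA4 = 11110010100100
Count the 1s: 1 + 1 + 1 + 1 + 1 + 1 + 1 = 7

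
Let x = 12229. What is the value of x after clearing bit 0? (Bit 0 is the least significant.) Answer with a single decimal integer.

12228

x = 010111111000101
bit 0 is currently 1; clear it via x & ~(1 << 0) = x & ~1
→ 010111111000100 = 12228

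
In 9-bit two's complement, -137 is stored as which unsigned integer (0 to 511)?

137 in 9 bits: 010001001
Invert: 101110110
Add 1:  101110111 = 375
(Check: 2^9 - 137 = 512 - 137 = 375.)

375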